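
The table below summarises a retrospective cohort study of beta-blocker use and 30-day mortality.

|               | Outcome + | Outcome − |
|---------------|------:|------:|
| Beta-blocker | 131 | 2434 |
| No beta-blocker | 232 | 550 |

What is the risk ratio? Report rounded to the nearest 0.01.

Cells: a = 131, b = 2434, c = 232, d = 550.
Risk in exposed = 131/2565 = 0.05107; risk in unexposed = 232/782 = 0.29668.
RR = 0.05107 / 0.29668 = 0.17215
The risk is 83% lower among the exposed than among the unexposed.

0.17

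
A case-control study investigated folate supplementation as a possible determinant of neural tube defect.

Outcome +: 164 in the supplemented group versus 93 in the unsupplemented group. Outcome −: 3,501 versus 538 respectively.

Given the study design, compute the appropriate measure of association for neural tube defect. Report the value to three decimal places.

From the description: a = 164, b = 3501, c = 93, d = 538.
This is a case-control study: participants were sampled on outcome status, so risks in the source population cannot be estimated directly — relative risk is not valid here. The odds ratio is the appropriate measure.
OR = (a·d)/(b·c) = (164 × 538) / (3501 × 93) = 88232 / 325593 = 0.27099

0.271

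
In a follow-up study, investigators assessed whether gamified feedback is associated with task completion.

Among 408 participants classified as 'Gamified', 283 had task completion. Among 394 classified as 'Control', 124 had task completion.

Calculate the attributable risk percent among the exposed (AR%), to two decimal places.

54.63

From the description: a = 283, b = 125, c = 124, d = 270.
Risk in exposed = 283/408 = 0.69363; risk in unexposed = 124/394 = 0.31472.
RR = 0.69363/0.31472 = 2.20395
AR% = (RR − 1)/RR × 100 = (2.20395 − 1)/2.20395 × 100 = 54.6268%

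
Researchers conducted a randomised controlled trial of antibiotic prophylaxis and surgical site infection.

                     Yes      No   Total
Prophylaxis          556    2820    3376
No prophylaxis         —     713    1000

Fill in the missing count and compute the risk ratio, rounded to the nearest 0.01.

0.57

The missing cell is in the unexposed row: 1000 − 713 = 287.
So a = 556, b = 2820, c = 287, d = 713.
RR = [a/(a+b)] / [c/(c+d)] = (556/3376) / (287/1000) = 0.16469/0.28700 = 0.57384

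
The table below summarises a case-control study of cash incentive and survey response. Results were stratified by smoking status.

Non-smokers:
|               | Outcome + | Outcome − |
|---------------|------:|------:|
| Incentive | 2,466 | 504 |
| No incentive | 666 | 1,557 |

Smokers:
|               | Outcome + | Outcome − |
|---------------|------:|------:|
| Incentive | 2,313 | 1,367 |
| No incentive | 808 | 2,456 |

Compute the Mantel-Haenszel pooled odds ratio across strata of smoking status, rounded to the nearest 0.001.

OR_MH = Σ(aᵢdᵢ/nᵢ) / Σ(bᵢcᵢ/nᵢ), where nᵢ is the stratum total.
Stratum 1 (Non-smokers): n = 5193; a·d/n = 2466·1557/5193 = 739.3726; b·c/n = 504·666/5193 = 64.6378
Stratum 2 (Smokers): n = 6944; a·d/n = 2313·2456/6944 = 818.0772; b·c/n = 1367·808/6944 = 159.0634
OR_MH = (739.3726 + 818.0772) / (64.6378 + 159.0634) = 1557.4498 / 223.7011 = 6.96219

6.962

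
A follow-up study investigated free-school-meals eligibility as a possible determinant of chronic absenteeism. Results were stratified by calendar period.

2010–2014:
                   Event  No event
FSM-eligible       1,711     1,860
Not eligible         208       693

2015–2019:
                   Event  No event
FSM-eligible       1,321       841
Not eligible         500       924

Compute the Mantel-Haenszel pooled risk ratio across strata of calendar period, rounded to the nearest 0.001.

1.859

RR_MH = Σ(aᵢ·n₀ᵢ/nᵢ) / Σ(cᵢ·n₁ᵢ/nᵢ), with n₁ᵢ = aᵢ+bᵢ (exposed), n₀ᵢ = cᵢ+dᵢ (unexposed), nᵢ = n₁ᵢ+n₀ᵢ.
Stratum 1 (2010–2014): n₁ = 3571, n₀ = 901, n = 4472; a·n₀/n = 1711·901/4472 = 344.7252; c·n₁/n = 208·3571/4472 = 166.0930
Stratum 2 (2015–2019): n₁ = 2162, n₀ = 1424, n = 3586; a·n₀/n = 1321·1424/3586 = 524.5689; c·n₁/n = 500·2162/3586 = 301.4501
RR_MH = (344.7252 + 524.5689) / (166.0930 + 301.4501) = 869.2941 / 467.5431 = 1.85928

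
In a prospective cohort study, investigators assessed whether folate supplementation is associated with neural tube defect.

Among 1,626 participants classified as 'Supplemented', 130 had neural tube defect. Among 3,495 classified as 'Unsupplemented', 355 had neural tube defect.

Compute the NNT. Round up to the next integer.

Risk in treated group = 130/1626 = 0.07995; risk in control = 355/3495 = 0.10157.
Absolute risk reduction = 0.10157 − 0.07995 = 0.02162
NNT = 1 / ARR = 1 / 0.02162 = 46.247 → round up → 47

47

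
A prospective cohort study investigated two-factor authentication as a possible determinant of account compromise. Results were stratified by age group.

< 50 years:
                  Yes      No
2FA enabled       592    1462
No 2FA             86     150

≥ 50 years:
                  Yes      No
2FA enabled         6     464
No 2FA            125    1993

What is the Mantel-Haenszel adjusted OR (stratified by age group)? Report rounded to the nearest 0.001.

OR_MH = Σ(aᵢdᵢ/nᵢ) / Σ(bᵢcᵢ/nᵢ), where nᵢ is the stratum total.
Stratum 1 (< 50 years): n = 2290; a·d/n = 592·150/2290 = 38.7773; b·c/n = 1462·86/2290 = 54.9048
Stratum 2 (≥ 50 years): n = 2588; a·d/n = 6·1993/2588 = 4.6206; b·c/n = 464·125/2588 = 22.4111
OR_MH = (38.7773 + 4.6206) / (54.9048 + 22.4111) = 43.3978 / 77.3159 = 0.56131

0.561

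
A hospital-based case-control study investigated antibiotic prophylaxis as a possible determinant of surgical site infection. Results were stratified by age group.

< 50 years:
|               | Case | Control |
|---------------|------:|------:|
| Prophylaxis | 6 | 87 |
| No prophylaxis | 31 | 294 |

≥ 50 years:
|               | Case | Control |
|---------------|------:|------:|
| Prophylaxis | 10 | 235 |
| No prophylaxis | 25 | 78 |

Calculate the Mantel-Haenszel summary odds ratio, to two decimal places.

0.28

OR_MH = Σ(aᵢdᵢ/nᵢ) / Σ(bᵢcᵢ/nᵢ), where nᵢ is the stratum total.
Stratum 1 (< 50 years): n = 418; a·d/n = 6·294/418 = 4.2201; b·c/n = 87·31/418 = 6.4522
Stratum 2 (≥ 50 years): n = 348; a·d/n = 10·78/348 = 2.2414; b·c/n = 235·25/348 = 16.8822
OR_MH = (4.2201 + 2.2414) / (6.4522 + 16.8822) = 6.4615 / 23.3343 = 0.27691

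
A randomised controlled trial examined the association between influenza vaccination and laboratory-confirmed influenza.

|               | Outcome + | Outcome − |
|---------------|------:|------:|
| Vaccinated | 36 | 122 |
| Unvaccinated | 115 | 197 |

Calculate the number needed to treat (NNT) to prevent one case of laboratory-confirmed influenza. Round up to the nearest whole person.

8

Risk in treated group = 36/158 = 0.22785; risk in control = 115/312 = 0.36859.
Absolute risk reduction = 0.36859 − 0.22785 = 0.14074
NNT = 1 / ARR = 1 / 0.14074 = 7.105 → round up → 8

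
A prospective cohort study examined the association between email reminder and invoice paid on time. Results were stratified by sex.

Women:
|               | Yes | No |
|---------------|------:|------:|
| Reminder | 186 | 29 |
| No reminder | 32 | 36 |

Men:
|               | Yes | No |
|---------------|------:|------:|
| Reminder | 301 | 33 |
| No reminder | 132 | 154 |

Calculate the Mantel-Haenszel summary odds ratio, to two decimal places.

9.55

OR_MH = Σ(aᵢdᵢ/nᵢ) / Σ(bᵢcᵢ/nᵢ), where nᵢ is the stratum total.
Stratum 1 (Women): n = 283; a·d/n = 186·36/283 = 23.6608; b·c/n = 29·32/283 = 3.2792
Stratum 2 (Men): n = 620; a·d/n = 301·154/620 = 74.7645; b·c/n = 33·132/620 = 7.0258
OR_MH = (23.6608 + 74.7645) / (3.2792 + 7.0258) = 98.4253 / 10.3050 = 9.55126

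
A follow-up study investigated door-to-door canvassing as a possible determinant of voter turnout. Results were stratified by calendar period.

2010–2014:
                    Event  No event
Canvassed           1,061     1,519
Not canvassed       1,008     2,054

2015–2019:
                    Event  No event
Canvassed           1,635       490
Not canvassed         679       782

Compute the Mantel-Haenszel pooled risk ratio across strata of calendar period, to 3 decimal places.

RR_MH = Σ(aᵢ·n₀ᵢ/nᵢ) / Σ(cᵢ·n₁ᵢ/nᵢ), with n₁ᵢ = aᵢ+bᵢ (exposed), n₀ᵢ = cᵢ+dᵢ (unexposed), nᵢ = n₁ᵢ+n₀ᵢ.
Stratum 1 (2010–2014): n₁ = 2580, n₀ = 3062, n = 5642; a·n₀/n = 1061·3062/5642 = 575.8210; c·n₁/n = 1008·2580/5642 = 460.9429
Stratum 2 (2015–2019): n₁ = 2125, n₀ = 1461, n = 3586; a·n₀/n = 1635·1461/3586 = 666.1280; c·n₁/n = 679·2125/3586 = 402.3634
RR_MH = (575.8210 + 666.1280) / (460.9429 + 402.3634) = 1241.9490 / 863.3063 = 1.43860

1.439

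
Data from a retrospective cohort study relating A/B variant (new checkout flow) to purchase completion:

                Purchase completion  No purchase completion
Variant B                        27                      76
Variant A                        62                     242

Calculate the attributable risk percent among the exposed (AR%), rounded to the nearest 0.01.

Cells: a = 27, b = 76, c = 62, d = 242.
Risk in exposed = 27/103 = 0.26214; risk in unexposed = 62/304 = 0.20395.
RR = 0.26214/0.20395 = 1.28531
AR% = (RR − 1)/RR × 100 = (1.28531 − 1)/1.28531 × 100 = 22.1979%

22.20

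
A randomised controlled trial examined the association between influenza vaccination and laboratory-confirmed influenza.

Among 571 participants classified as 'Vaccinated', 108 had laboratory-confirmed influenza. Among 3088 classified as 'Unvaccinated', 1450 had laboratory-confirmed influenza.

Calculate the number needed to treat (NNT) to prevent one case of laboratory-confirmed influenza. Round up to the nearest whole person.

Risk in treated group = 108/571 = 0.18914; risk in control = 1450/3088 = 0.46956.
Absolute risk reduction = 0.46956 − 0.18914 = 0.28042
NNT = 1 / ARR = 1 / 0.28042 = 3.566 → round up → 4

4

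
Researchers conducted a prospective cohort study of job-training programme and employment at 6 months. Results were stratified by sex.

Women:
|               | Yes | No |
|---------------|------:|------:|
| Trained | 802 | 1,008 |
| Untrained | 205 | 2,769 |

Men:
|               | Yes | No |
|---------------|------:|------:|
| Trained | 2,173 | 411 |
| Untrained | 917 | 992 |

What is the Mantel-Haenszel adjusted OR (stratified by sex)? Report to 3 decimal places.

OR_MH = Σ(aᵢdᵢ/nᵢ) / Σ(bᵢcᵢ/nᵢ), where nᵢ is the stratum total.
Stratum 1 (Women): n = 4784; a·d/n = 802·2769/4784 = 464.2011; b·c/n = 1008·205/4784 = 43.1940
Stratum 2 (Men): n = 4493; a·d/n = 2173·992/4493 = 479.7721; b·c/n = 411·917/4493 = 83.8832
OR_MH = (464.2011 + 479.7721) / (43.1940 + 83.8832) = 943.9732 / 127.0771 = 7.42835

7.428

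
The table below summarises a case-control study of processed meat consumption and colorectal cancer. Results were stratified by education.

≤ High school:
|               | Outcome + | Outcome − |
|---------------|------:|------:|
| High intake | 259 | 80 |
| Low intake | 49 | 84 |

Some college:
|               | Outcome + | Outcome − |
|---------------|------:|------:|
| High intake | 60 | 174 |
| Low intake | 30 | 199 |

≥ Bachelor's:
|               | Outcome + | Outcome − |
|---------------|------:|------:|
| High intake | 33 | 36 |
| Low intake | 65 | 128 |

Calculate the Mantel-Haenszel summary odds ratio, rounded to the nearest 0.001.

3.087

OR_MH = Σ(aᵢdᵢ/nᵢ) / Σ(bᵢcᵢ/nᵢ), where nᵢ is the stratum total.
Stratum 1 (≤ High school): n = 472; a·d/n = 259·84/472 = 46.0932; b·c/n = 80·49/472 = 8.3051
Stratum 2 (Some college): n = 463; a·d/n = 60·199/463 = 25.7883; b·c/n = 174·30/463 = 11.2743
Stratum 3 (≥ Bachelor's): n = 262; a·d/n = 33·128/262 = 16.1221; b·c/n = 36·65/262 = 8.9313
OR_MH = (46.0932 + 25.7883 + 16.1221) / (8.3051 + 11.2743 + 8.9313) = 88.0037 / 28.5107 = 3.08669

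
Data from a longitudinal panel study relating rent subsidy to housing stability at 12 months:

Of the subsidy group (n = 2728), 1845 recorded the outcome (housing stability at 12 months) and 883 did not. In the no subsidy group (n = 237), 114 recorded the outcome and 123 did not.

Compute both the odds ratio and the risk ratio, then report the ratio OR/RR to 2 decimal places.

1.60

From the description: a = 1845, b = 883, c = 114, d = 123.
OR = (1845·123)/(883·114) = 226935/100662 = 2.25443
Risk in exposed = 1845/2728 = 0.67632; risk in unexposed = 114/237 = 0.48101; RR = 1.40603
OR/RR = 2.25443 / 1.40603 = 1.60339
The outcome is not rare, so the OR lies further from 1 than the RR.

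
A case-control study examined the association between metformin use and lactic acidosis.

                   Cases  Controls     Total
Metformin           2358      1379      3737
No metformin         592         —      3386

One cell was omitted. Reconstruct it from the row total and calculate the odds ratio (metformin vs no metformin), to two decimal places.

The missing cell is in the unexposed row: 3386 − 592 = 2794.
So a = 2358, b = 1379, c = 592, d = 2794.
OR = (a·d)/(b·c) = (2358 × 2794) / (1379 × 592) = 6588252 / 816368 = 8.07020

8.07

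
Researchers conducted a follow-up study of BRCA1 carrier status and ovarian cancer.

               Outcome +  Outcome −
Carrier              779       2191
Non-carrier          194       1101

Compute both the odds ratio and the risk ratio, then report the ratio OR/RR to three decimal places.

1.152

Cells: a = 779, b = 2191, c = 194, d = 1101.
OR = (779·1101)/(2191·194) = 857679/425054 = 2.01781
Risk in exposed = 779/2970 = 0.26229; risk in unexposed = 194/1295 = 0.14981; RR = 1.75085
OR/RR = 2.01781 / 1.75085 = 1.15248
The outcome is not rare, so the OR lies further from 1 than the RR.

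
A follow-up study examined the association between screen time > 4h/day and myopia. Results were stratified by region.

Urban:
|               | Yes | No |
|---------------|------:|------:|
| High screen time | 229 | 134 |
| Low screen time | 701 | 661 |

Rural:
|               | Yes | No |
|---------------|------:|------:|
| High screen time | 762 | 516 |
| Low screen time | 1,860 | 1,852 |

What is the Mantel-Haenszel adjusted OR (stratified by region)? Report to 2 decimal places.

1.50

OR_MH = Σ(aᵢdᵢ/nᵢ) / Σ(bᵢcᵢ/nᵢ), where nᵢ is the stratum total.
Stratum 1 (Urban): n = 1725; a·d/n = 229·661/1725 = 87.7501; b·c/n = 134·701/1725 = 54.4545
Stratum 2 (Rural): n = 4990; a·d/n = 762·1852/4990 = 282.8104; b·c/n = 516·1860/4990 = 192.3367
OR_MH = (87.7501 + 282.8104) / (54.4545 + 192.3367) = 370.5606 / 246.7912 = 1.50151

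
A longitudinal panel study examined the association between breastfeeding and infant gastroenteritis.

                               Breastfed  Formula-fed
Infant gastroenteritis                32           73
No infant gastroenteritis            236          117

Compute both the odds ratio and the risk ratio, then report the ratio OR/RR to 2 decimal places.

0.70

Reading the table with exposure as columns: a = 32 (Breastfed, case), b = 236 (Breastfed, non-case), c = 73 (Formula-fed, case), d = 117.
OR = (32·117)/(236·73) = 3744/17228 = 0.21732
Risk in exposed = 32/268 = 0.11940; risk in unexposed = 73/190 = 0.38421; RR = 0.31077
OR/RR = 0.21732 / 0.31077 = 0.69929
The outcome is not rare, so the OR lies further from 1 than the RR.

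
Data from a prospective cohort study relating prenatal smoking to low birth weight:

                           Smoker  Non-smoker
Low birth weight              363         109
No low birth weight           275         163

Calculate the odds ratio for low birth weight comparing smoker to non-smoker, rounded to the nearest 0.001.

1.974

Reading the table with exposure as columns: a = 363 (Smoker, case), b = 275 (Smoker, non-case), c = 109 (Non-smoker, case), d = 163.
OR = (a·d)/(b·c) = (363 × 163) / (275 × 109) = 59169 / 29975 = 1.97394
The odds of low birth weight are about 1.97 times as high in the smoker group.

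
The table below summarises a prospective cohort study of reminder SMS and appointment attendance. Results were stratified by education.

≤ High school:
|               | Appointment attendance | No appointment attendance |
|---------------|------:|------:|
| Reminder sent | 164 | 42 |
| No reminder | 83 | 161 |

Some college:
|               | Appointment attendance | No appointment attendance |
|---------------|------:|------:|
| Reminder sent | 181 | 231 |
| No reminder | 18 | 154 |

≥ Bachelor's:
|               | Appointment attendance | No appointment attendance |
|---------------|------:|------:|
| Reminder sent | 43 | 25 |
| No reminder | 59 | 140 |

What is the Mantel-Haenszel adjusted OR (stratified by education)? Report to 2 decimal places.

OR_MH = Σ(aᵢdᵢ/nᵢ) / Σ(bᵢcᵢ/nᵢ), where nᵢ is the stratum total.
Stratum 1 (≤ High school): n = 450; a·d/n = 164·161/450 = 58.6756; b·c/n = 42·83/450 = 7.7467
Stratum 2 (Some college): n = 584; a·d/n = 181·154/584 = 47.7295; b·c/n = 231·18/584 = 7.1199
Stratum 3 (≥ Bachelor's): n = 267; a·d/n = 43·140/267 = 22.5468; b·c/n = 25·59/267 = 5.5243
OR_MH = (58.6756 + 47.7295 + 22.5468) / (7.7467 + 7.1199 + 5.5243) = 128.9518 / 20.3909 = 6.32400

6.32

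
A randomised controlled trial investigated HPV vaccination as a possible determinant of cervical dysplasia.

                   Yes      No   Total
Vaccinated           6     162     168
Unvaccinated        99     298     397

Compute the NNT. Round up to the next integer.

Risk in treated group = 6/168 = 0.03571; risk in control = 99/397 = 0.24937.
Absolute risk reduction = 0.24937 − 0.03571 = 0.21366
NNT = 1 / ARR = 1 / 0.21366 = 4.680 → round up → 5

5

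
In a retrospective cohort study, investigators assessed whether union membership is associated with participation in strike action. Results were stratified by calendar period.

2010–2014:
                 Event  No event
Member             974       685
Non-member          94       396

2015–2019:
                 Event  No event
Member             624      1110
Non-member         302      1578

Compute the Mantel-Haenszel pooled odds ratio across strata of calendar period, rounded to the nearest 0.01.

OR_MH = Σ(aᵢdᵢ/nᵢ) / Σ(bᵢcᵢ/nᵢ), where nᵢ is the stratum total.
Stratum 1 (2010–2014): n = 2149; a·d/n = 974·396/2149 = 179.4807; b·c/n = 685·94/2149 = 29.9628
Stratum 2 (2015–2019): n = 3614; a·d/n = 624·1578/3614 = 272.4604; b·c/n = 1110·302/3614 = 92.7559
OR_MH = (179.4807 + 272.4604) / (29.9628 + 92.7559) = 451.9411 / 122.7187 = 3.68274

3.68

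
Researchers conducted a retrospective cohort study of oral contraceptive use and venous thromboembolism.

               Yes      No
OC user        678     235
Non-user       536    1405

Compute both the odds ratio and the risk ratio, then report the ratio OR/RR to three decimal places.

2.812

Cells: a = 678, b = 235, c = 536, d = 1405.
OR = (678·1405)/(235·536) = 952590/125960 = 7.56264
Risk in exposed = 678/913 = 0.74261; risk in unexposed = 536/1941 = 0.27615; RR = 2.68918
OR/RR = 7.56264 / 2.68918 = 2.81225
The outcome is not rare, so the OR lies further from 1 than the RR.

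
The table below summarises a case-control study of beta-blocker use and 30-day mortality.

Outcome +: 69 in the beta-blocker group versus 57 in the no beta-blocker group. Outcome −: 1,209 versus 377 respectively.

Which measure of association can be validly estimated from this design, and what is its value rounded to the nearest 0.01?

0.38

From the description: a = 69, b = 1209, c = 57, d = 377.
This is a case-control study: participants were sampled on outcome status, so risks in the source population cannot be estimated directly — relative risk is not valid here. The odds ratio is the appropriate measure.
OR = (a·d)/(b·c) = (69 × 377) / (1209 × 57) = 26013 / 68913 = 0.37748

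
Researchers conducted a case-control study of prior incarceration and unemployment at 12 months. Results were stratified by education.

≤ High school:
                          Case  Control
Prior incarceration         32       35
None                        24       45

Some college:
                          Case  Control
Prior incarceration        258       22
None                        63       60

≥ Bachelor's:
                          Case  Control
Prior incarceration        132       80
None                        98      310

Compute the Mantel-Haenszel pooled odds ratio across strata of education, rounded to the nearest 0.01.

OR_MH = Σ(aᵢdᵢ/nᵢ) / Σ(bᵢcᵢ/nᵢ), where nᵢ is the stratum total.
Stratum 1 (≤ High school): n = 136; a·d/n = 32·45/136 = 10.5882; b·c/n = 35·24/136 = 6.1765
Stratum 2 (Some college): n = 403; a·d/n = 258·60/403 = 38.4119; b·c/n = 22·63/403 = 3.4392
Stratum 3 (≥ Bachelor's): n = 620; a·d/n = 132·310/620 = 66.0000; b·c/n = 80·98/620 = 12.6452
OR_MH = (10.5882 + 38.4119 + 66.0000) / (6.1765 + 3.4392 + 12.6452) = 115.0001 / 22.2608 = 5.16603

5.17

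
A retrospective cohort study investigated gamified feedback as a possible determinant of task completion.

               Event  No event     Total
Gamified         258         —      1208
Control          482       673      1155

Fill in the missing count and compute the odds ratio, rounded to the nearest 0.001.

0.379

The missing cell is in the exposed row: 1208 − 258 = 950.
So a = 258, b = 950, c = 482, d = 673.
OR = (a·d)/(b·c) = (258 × 673) / (950 × 482) = 173634 / 457900 = 0.37920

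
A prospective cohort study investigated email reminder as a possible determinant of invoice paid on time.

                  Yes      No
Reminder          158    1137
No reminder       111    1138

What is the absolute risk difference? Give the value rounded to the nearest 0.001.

Cells: a = 158, b = 1137, c = 111, d = 1138.
Risk in exposed = 158/1295 = 0.122008; risk in unexposed = 111/1249 = 0.088871.
Risk difference = 0.122008 − 0.088871 = 0.033137

0.033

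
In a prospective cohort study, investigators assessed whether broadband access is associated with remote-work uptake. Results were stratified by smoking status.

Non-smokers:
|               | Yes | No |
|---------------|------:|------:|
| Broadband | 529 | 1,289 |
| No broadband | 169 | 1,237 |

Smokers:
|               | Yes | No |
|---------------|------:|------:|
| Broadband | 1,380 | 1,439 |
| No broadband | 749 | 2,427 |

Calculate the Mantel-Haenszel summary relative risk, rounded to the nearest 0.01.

RR_MH = Σ(aᵢ·n₀ᵢ/nᵢ) / Σ(cᵢ·n₁ᵢ/nᵢ), with n₁ᵢ = aᵢ+bᵢ (exposed), n₀ᵢ = cᵢ+dᵢ (unexposed), nᵢ = n₁ᵢ+n₀ᵢ.
Stratum 1 (Non-smokers): n₁ = 1818, n₀ = 1406, n = 3224; a·n₀/n = 529·1406/3224 = 230.6991; c·n₁/n = 169·1818/3224 = 95.2984
Stratum 2 (Smokers): n₁ = 2819, n₀ = 3176, n = 5995; a·n₀/n = 1380·3176/5995 = 731.0892; c·n₁/n = 749·2819/5995 = 352.1987
RR_MH = (230.6991 + 731.0892) / (95.2984 + 352.1987) = 961.7884 / 447.4971 = 2.14926

2.15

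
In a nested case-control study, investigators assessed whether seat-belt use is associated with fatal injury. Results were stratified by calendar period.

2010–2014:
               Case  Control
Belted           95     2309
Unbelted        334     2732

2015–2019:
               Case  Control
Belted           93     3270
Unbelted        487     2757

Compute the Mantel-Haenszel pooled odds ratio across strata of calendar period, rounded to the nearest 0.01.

0.23

OR_MH = Σ(aᵢdᵢ/nᵢ) / Σ(bᵢcᵢ/nᵢ), where nᵢ is the stratum total.
Stratum 1 (2010–2014): n = 5470; a·d/n = 95·2732/5470 = 47.4479; b·c/n = 2309·334/5470 = 140.9883
Stratum 2 (2015–2019): n = 6607; a·d/n = 93·2757/6607 = 38.8075; b·c/n = 3270·487/6607 = 241.0307
OR_MH = (47.4479 + 38.8075) / (140.9883 + 241.0307) = 86.2554 / 382.0190 = 0.22579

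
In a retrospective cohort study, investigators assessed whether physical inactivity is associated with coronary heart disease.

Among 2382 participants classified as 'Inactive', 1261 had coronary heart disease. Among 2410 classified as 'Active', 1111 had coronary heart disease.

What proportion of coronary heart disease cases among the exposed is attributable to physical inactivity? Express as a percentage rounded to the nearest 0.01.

12.92

From the description: a = 1261, b = 1121, c = 1111, d = 1299.
Risk in exposed = 1261/2382 = 0.52939; risk in unexposed = 1111/2410 = 0.46100.
RR = 0.52939/0.46100 = 1.14836
AR% = (RR − 1)/RR × 100 = (1.14836 − 1)/1.14836 × 100 = 12.9189%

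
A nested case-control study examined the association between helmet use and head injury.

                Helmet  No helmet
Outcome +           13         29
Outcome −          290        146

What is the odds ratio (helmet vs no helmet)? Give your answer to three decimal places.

Reading the table with exposure as columns: a = 13 (Helmet, case), b = 290 (Helmet, non-case), c = 29 (No helmet, case), d = 146.
OR = (a·d)/(b·c) = (13 × 146) / (290 × 29) = 1898 / 8410 = 0.22568
Exposure is associated with lower odds of head injury (OR = 0.23 < 1).

0.226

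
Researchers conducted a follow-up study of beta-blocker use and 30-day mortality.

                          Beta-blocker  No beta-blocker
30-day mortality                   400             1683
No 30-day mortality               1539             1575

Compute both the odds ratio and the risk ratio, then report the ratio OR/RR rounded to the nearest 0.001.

Reading the table with exposure as columns: a = 400 (Beta-blocker, case), b = 1539 (Beta-blocker, non-case), c = 1683 (No beta-blocker, case), d = 1575.
OR = (400·1575)/(1539·1683) = 630000/2590137 = 0.24323
Risk in exposed = 400/1939 = 0.20629; risk in unexposed = 1683/3258 = 0.51657; RR = 0.39935
OR/RR = 0.24323 / 0.39935 = 0.60907
The outcome is not rare, so the OR lies further from 1 than the RR.

0.609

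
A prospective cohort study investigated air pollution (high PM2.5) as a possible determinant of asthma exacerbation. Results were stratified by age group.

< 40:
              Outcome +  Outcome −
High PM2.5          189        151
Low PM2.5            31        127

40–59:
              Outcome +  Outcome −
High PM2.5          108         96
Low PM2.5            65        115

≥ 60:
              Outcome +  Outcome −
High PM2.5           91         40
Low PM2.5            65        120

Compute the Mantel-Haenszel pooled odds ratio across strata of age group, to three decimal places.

OR_MH = Σ(aᵢdᵢ/nᵢ) / Σ(bᵢcᵢ/nᵢ), where nᵢ is the stratum total.
Stratum 1 (< 40): n = 498; a·d/n = 189·127/498 = 48.1988; b·c/n = 151·31/498 = 9.3996
Stratum 2 (40–59): n = 384; a·d/n = 108·115/384 = 32.3438; b·c/n = 96·65/384 = 16.2500
Stratum 3 (≥ 60): n = 316; a·d/n = 91·120/316 = 34.5570; b·c/n = 40·65/316 = 8.2278
OR_MH = (48.1988 + 32.3438 + 34.5570) / (9.3996 + 16.2500 + 8.2278) = 115.0995 / 33.8774 = 3.39753

3.398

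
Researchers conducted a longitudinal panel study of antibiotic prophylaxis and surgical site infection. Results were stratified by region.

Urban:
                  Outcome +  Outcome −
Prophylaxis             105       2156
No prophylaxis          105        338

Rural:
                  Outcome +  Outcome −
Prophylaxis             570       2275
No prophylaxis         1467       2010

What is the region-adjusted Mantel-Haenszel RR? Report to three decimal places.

RR_MH = Σ(aᵢ·n₀ᵢ/nᵢ) / Σ(cᵢ·n₁ᵢ/nᵢ), with n₁ᵢ = aᵢ+bᵢ (exposed), n₀ᵢ = cᵢ+dᵢ (unexposed), nᵢ = n₁ᵢ+n₀ᵢ.
Stratum 1 (Urban): n₁ = 2261, n₀ = 443, n = 2704; a·n₀/n = 105·443/2704 = 17.2023; c·n₁/n = 105·2261/2704 = 87.7977
Stratum 2 (Rural): n₁ = 2845, n₀ = 3477, n = 6322; a·n₀/n = 570·3477/6322 = 313.4910; c·n₁/n = 1467·2845/6322 = 660.1732
RR_MH = (17.2023 + 313.4910) / (87.7977 + 660.1732) = 330.6933 / 747.9709 = 0.44212

0.442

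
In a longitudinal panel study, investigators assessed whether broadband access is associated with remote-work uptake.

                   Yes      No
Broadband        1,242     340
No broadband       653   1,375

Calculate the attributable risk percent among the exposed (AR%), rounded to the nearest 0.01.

58.99

Cells: a = 1242, b = 340, c = 653, d = 1375.
Risk in exposed = 1242/1582 = 0.78508; risk in unexposed = 653/2028 = 0.32199.
RR = 0.78508/0.32199 = 2.43820
AR% = (RR − 1)/RR × 100 = (2.43820 − 1)/2.43820 × 100 = 58.9862%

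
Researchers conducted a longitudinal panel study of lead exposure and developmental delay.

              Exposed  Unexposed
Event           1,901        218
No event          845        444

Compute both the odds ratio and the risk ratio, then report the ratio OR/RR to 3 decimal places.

2.180

Reading the table with exposure as columns: a = 1901 (Exposed, case), b = 845 (Exposed, non-case), c = 218 (Unexposed, case), d = 444.
OR = (1901·444)/(845·218) = 844044/184210 = 4.58197
Risk in exposed = 1901/2746 = 0.69228; risk in unexposed = 218/662 = 0.32931; RR = 2.10224
OR/RR = 4.58197 / 2.10224 = 2.17956
The outcome is not rare, so the OR lies further from 1 than the RR.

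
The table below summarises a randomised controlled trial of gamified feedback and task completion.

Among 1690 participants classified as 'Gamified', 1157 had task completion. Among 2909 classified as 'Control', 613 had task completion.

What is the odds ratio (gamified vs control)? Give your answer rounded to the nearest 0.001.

8.131

From the description: a = 1157, b = 533, c = 613, d = 2296.
OR = (a·d)/(b·c) = (1157 × 2296) / (533 × 613) = 2656472 / 326729 = 8.13051
The odds of task completion are about 8.13 times as high in the gamified group.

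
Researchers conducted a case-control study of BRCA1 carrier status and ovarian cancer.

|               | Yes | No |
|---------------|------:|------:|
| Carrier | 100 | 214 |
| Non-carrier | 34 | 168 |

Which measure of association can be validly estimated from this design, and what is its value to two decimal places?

Cells: a = 100, b = 214, c = 34, d = 168.
This is a case-control study: participants were sampled on outcome status, so risks in the source population cannot be estimated directly — relative risk is not valid here. The odds ratio is the appropriate measure.
OR = (a·d)/(b·c) = (100 × 168) / (214 × 34) = 16800 / 7276 = 2.30896

2.31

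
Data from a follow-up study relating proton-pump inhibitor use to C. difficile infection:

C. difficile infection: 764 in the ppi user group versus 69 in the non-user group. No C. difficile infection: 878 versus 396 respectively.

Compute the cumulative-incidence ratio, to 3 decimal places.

From the description: a = 764, b = 878, c = 69, d = 396.
Risk in exposed = 764/1642 = 0.46529; risk in unexposed = 69/465 = 0.14839.
RR = 0.46529 / 0.14839 = 3.13562
The risk among the exposed is 3.14 times that among the unexposed.

3.136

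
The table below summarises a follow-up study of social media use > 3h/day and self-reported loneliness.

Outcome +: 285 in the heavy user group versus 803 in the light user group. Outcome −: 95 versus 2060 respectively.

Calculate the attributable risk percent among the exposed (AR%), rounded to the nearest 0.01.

From the description: a = 285, b = 95, c = 803, d = 2060.
Risk in exposed = 285/380 = 0.75000; risk in unexposed = 803/2863 = 0.28048.
RR = 0.75000/0.28048 = 2.67403
AR% = (RR − 1)/RR × 100 = (2.67403 − 1)/2.67403 × 100 = 62.6033%

62.60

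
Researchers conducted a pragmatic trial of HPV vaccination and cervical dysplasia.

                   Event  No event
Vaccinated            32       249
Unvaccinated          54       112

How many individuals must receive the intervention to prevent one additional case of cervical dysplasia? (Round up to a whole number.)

Risk in treated group = 32/281 = 0.11388; risk in control = 54/166 = 0.32530.
Absolute risk reduction = 0.32530 − 0.11388 = 0.21142
NNT = 1 / ARR = 1 / 0.21142 = 4.730 → round up → 5

5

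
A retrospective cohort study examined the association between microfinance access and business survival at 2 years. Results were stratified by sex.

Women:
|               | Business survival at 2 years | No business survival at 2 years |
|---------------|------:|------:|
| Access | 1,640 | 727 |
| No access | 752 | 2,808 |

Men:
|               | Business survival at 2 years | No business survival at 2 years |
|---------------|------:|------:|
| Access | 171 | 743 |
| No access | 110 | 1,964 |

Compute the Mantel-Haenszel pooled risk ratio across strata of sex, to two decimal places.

3.30

RR_MH = Σ(aᵢ·n₀ᵢ/nᵢ) / Σ(cᵢ·n₁ᵢ/nᵢ), with n₁ᵢ = aᵢ+bᵢ (exposed), n₀ᵢ = cᵢ+dᵢ (unexposed), nᵢ = n₁ᵢ+n₀ᵢ.
Stratum 1 (Women): n₁ = 2367, n₀ = 3560, n = 5927; a·n₀/n = 1640·3560/5927 = 985.0515; c·n₁/n = 752·2367/5927 = 300.3179
Stratum 2 (Men): n₁ = 914, n₀ = 2074, n = 2988; a·n₀/n = 171·2074/2988 = 118.6928; c·n₁/n = 110·914/2988 = 33.6479
RR_MH = (985.0515 + 118.6928) / (300.3179 + 33.6479) = 1103.7442 / 333.9658 = 3.30496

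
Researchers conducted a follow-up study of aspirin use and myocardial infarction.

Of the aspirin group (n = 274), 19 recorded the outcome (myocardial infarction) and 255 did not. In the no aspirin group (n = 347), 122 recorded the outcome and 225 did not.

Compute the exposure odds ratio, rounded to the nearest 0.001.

From the description: a = 19, b = 255, c = 122, d = 225.
OR = (a·d)/(b·c) = (19 × 225) / (255 × 122) = 4275 / 31110 = 0.13742
Exposure is associated with lower odds of myocardial infarction (OR = 0.14 < 1).

0.137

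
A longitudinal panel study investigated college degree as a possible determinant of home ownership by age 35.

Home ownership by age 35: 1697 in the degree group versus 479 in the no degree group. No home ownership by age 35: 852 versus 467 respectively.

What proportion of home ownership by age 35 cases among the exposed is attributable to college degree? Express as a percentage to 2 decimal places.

23.94

From the description: a = 1697, b = 852, c = 479, d = 467.
Risk in exposed = 1697/2549 = 0.66575; risk in unexposed = 479/946 = 0.50634.
RR = 0.66575/0.50634 = 1.31482
AR% = (RR − 1)/RR × 100 = (1.31482 − 1)/1.31482 × 100 = 23.9442%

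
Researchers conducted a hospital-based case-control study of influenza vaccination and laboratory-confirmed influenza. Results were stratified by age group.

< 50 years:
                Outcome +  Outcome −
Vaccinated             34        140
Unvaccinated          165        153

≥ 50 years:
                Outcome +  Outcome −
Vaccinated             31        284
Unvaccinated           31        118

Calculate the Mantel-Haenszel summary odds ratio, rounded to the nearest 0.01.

0.28

OR_MH = Σ(aᵢdᵢ/nᵢ) / Σ(bᵢcᵢ/nᵢ), where nᵢ is the stratum total.
Stratum 1 (< 50 years): n = 492; a·d/n = 34·153/492 = 10.5732; b·c/n = 140·165/492 = 46.9512
Stratum 2 (≥ 50 years): n = 464; a·d/n = 31·118/464 = 7.8836; b·c/n = 284·31/464 = 18.9741
OR_MH = (10.5732 + 7.8836) / (46.9512 + 18.9741) = 18.4568 / 65.9254 = 0.27996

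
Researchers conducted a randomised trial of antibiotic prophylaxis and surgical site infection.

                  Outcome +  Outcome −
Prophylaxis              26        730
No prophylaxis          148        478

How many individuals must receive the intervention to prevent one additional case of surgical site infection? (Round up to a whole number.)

5

Risk in treated group = 26/756 = 0.03439; risk in control = 148/626 = 0.23642.
Absolute risk reduction = 0.23642 − 0.03439 = 0.20203
NNT = 1 / ARR = 1 / 0.20203 = 4.950 → round up → 5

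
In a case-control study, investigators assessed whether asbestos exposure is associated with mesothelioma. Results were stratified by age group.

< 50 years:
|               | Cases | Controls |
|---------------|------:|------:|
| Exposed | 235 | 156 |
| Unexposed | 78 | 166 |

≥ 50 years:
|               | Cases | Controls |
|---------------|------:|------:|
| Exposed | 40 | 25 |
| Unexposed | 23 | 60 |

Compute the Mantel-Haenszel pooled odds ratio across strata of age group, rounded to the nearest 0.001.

3.369

OR_MH = Σ(aᵢdᵢ/nᵢ) / Σ(bᵢcᵢ/nᵢ), where nᵢ is the stratum total.
Stratum 1 (< 50 years): n = 635; a·d/n = 235·166/635 = 61.4331; b·c/n = 156·78/635 = 19.1622
Stratum 2 (≥ 50 years): n = 148; a·d/n = 40·60/148 = 16.2162; b·c/n = 25·23/148 = 3.8851
OR_MH = (61.4331 + 16.2162) / (19.1622 + 3.8851) = 77.6493 / 23.0473 = 3.36912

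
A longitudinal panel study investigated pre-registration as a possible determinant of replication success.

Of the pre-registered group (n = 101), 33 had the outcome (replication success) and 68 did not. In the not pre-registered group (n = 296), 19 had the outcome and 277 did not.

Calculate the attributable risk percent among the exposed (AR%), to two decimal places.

From the description: a = 33, b = 68, c = 19, d = 277.
Risk in exposed = 33/101 = 0.32673; risk in unexposed = 19/296 = 0.06419.
RR = 0.32673/0.06419 = 5.09015
AR% = (RR − 1)/RR × 100 = (5.09015 − 1)/5.09015 × 100 = 80.3542%

80.35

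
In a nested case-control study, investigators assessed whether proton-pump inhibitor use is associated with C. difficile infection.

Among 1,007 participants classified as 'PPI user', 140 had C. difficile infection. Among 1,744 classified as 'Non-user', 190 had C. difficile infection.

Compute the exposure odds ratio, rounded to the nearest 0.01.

From the description: a = 140, b = 867, c = 190, d = 1554.
OR = (a·d)/(b·c) = (140 × 1554) / (867 × 190) = 217560 / 164730 = 1.32071
The odds of C. difficile infection are about 1.32 times as high in the ppi user group.

1.32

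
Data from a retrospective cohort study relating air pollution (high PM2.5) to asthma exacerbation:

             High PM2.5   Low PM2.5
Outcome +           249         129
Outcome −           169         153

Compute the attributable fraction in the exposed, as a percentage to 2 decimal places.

Reading the table with exposure as columns: a = 249 (High PM2.5, case), b = 169 (High PM2.5, non-case), c = 129 (Low PM2.5, case), d = 153.
Risk in exposed = 249/418 = 0.59569; risk in unexposed = 129/282 = 0.45745.
RR = 0.59569/0.45745 = 1.30221
AR% = (RR − 1)/RR × 100 = (1.30221 − 1)/1.30221 × 100 = 23.2077%

23.21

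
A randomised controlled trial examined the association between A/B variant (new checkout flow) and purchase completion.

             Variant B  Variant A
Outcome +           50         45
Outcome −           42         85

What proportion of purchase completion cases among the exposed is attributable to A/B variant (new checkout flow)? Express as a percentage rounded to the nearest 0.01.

Reading the table with exposure as columns: a = 50 (Variant B, case), b = 42 (Variant B, non-case), c = 45 (Variant A, case), d = 85.
Risk in exposed = 50/92 = 0.54348; risk in unexposed = 45/130 = 0.34615.
RR = 0.54348/0.34615 = 1.57005
AR% = (RR − 1)/RR × 100 = (1.57005 − 1)/1.57005 × 100 = 36.3077%

36.31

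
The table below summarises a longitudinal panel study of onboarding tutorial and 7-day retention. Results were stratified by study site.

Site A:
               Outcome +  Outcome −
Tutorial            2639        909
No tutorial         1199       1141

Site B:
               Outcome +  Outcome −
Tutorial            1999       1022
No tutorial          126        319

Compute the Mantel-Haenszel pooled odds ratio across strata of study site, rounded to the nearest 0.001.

3.129

OR_MH = Σ(aᵢdᵢ/nᵢ) / Σ(bᵢcᵢ/nᵢ), where nᵢ is the stratum total.
Stratum 1 (Site A): n = 5888; a·d/n = 2639·1141/5888 = 511.3959; b·c/n = 909·1199/5888 = 185.1038
Stratum 2 (Site B): n = 3466; a·d/n = 1999·319/3466 = 183.9818; b·c/n = 1022·126/3466 = 37.1529
OR_MH = (511.3959 + 183.9818) / (185.1038 + 37.1529) = 695.3777 / 222.2567 = 3.12871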